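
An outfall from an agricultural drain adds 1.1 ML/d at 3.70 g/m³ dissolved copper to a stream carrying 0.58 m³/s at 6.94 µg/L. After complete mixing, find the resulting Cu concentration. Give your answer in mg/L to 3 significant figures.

0.0863 mg/L

1.1 ML/d = 0.01273 m³/s.
6.94 µg/L = 0.00694 mg/L.
By mass balance at complete mixing, C = (0.01273·3.7 + 0.58·0.00694) / (0.01273 + 0.58) = 0.05113/0.5927 = 0.08626 mg/L.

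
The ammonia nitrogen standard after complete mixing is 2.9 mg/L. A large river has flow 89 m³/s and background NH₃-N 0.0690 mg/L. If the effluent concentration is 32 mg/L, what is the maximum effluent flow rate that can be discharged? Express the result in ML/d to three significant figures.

748 ML/d

Mass balance at complete mixing: C_std·(Q_w + Q_r) = Q_w·C_e + Q_r·C_b.
Rearranging, Q_w = Q_r·(C_std − C_b)/(C_e − C_std) = 89·(2.9 − 0.069) / (32 − 2.9) = 8.658 m³/s.
= 748.1 ML/d.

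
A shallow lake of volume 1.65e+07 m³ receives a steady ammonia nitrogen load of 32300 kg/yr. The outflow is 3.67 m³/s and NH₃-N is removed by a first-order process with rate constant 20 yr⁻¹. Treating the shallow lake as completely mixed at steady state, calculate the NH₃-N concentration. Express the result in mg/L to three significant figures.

0.0725 mg/L

Outflow Q = 3.67 m³/s × 3.156e+07 s/yr = 1.158e+08 m³/yr.
Steady-state CSTR mass balance: W = Q·C + k·V·C, so C = W/(Q + kV).
Q + kV = 1.158e+08 + 20·1.65e+07 = 4.458e+08 m³/yr.
C = 32300/4.458e+08 = 7.245e-05 kg/m³ = 0.07245 mg/L.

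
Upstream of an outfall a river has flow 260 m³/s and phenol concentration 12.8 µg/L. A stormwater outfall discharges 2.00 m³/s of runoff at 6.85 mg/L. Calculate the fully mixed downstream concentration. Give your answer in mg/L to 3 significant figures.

12.8 µg/L = 0.0128 mg/L.
By mass balance at complete mixing, C = (2·6.85 + 260·0.0128) / (2 + 260) = 17.03/262 = 0.06499 mg/L.

0.0650 mg/L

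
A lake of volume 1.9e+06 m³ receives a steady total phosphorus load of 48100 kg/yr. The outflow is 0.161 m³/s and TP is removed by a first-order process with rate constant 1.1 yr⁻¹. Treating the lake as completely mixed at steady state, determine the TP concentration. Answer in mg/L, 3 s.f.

6.71 mg/L

Outflow Q = 0.161 m³/s × 3.156e+07 s/yr = 5.081e+06 m³/yr.
Steady-state CSTR mass balance: W = Q·C + k·V·C, so C = W/(Q + kV).
Q + kV = 5.081e+06 + 1.1·1.9e+06 = 7.171e+06 m³/yr.
C = 48100/7.171e+06 = 0.006708 kg/m³ = 6.708 mg/L.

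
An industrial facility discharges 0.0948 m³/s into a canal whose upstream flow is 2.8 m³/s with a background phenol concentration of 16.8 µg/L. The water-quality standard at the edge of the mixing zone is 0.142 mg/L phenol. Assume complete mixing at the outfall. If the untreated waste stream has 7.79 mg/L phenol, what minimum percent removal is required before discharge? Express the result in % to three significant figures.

50.7 %

16.8 µg/L = 0.0168 mg/L.
Mass balance: 0.142·2.895 = 0.0948·Cₑ + 2.8·0.0168.
Cₑ = (0.4111 − 0.04704) / 0.0948 = 3.84 mg/L.
Required removal = 1 − 3.84/7.79 = 50.71 %.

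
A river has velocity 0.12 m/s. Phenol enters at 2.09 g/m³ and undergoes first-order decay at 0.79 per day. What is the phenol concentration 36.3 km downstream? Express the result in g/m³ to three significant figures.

0.131 g/m³

Travel time t = 36.3 km / 0.12 m/s = 3.63e+04/0.12 = 3.025e+05 s = 3.501 d.
First-order decay: C = 2.09·exp(−0.79·3.501) = 2.09·0.06292 = 0.1315 g/m³.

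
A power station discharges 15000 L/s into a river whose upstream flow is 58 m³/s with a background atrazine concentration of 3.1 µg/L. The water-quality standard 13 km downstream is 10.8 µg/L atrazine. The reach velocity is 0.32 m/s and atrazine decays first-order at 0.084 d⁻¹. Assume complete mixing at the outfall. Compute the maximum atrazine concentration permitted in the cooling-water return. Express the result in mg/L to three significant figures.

15000 L/s = 15 m³/s.
3.1 µg/L = 0.0031 mg/L.
10.8 µg/L = 0.0108 mg/L.
Travel time to the compliance point: t = 1.3e+04/0.32 = 4.062e+04 s = 0.4702 d; decay factor exp(−0.084·0.4702) = 0.9613.
So the concentration just after mixing may be at most 0.0108/0.9613 = 0.01124 mg/L.
Mass balance: 0.01124·73 = 15·Cₑ + 58·0.0031.
Cₑ = (0.8202 − 0.1798) / 15 = 0.04269 mg/L.

0.0427 mg/L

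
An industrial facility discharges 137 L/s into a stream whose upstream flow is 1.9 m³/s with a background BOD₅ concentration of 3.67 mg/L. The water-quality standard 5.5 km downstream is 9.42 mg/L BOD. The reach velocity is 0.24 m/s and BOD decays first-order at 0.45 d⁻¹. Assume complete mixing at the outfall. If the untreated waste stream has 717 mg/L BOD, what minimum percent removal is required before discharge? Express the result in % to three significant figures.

85.1 %

137 L/s = 0.137 m³/s.
Travel time to the compliance point: t = 5500/0.24 = 2.292e+04 s = 0.2652 d; decay factor exp(−0.45·0.2652) = 0.8875.
So the concentration just after mixing may be at most 9.42/0.8875 = 10.61 mg/L.
Mass balance: 10.61·2.037 = 0.137·Cₑ + 1.9·3.67.
Cₑ = (21.62 − 6.973) / 0.137 = 106.9 mg/L.
Required removal = 1 − 106.9/717 = 85.09 %.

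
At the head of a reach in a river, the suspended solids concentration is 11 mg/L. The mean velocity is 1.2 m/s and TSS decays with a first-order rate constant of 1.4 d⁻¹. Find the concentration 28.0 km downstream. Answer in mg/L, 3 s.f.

7.54 mg/L

Travel time t = 28.0 km / 1.2 m/s = 2.8e+04/1.2 = 2.333e+04 s = 0.2701 d.
First-order decay: C = 11·exp(−1.4·0.2701) = 11·0.6852 = 7.537 mg/L.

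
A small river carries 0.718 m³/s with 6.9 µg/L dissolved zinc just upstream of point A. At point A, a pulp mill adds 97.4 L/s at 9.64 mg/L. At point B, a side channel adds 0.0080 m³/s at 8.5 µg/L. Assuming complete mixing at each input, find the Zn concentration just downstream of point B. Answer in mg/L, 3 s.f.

6.9 µg/L = 0.0069 mg/L.
97.4 L/s = 0.0974 m³/s.
After input A: C = (0.718·0.0069 + 0.0974·9.64) / 0.8154 = 1.158 mg/L.
8.5 µg/L = 0.0085 mg/L.
After input B: C = (0.8154·1.158 + 0.008·0.0085) / 0.8234 = 1.146 mg/L.

1.15 mg/L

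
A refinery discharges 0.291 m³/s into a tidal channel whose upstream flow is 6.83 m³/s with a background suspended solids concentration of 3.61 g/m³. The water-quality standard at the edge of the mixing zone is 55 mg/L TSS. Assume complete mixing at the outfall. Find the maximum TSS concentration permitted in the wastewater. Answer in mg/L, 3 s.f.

1260 mg/L

Mass balance: 55·7.121 = 0.291·Cₑ + 6.83·3.61.
Cₑ = (391.7 − 24.66) / 0.291 = 1261 mg/L.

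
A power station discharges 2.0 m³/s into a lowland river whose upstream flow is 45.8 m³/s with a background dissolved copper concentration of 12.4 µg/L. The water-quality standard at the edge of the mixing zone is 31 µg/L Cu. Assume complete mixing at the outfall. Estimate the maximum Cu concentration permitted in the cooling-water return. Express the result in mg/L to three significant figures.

12.4 µg/L = 0.0124 mg/L.
31 µg/L = 0.031 mg/L.
Mass balance: 0.031·47.8 = 2·Cₑ + 45.8·0.0124.
Cₑ = (1.482 − 0.5679) / 2 = 0.4569 mg/L.

0.457 mg/L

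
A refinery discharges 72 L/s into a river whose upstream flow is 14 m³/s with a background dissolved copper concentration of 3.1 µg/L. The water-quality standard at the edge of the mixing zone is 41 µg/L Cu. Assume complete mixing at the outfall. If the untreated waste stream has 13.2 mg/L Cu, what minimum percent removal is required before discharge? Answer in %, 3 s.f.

72 L/s = 0.072 m³/s.
3.1 µg/L = 0.0031 mg/L.
41 µg/L = 0.041 mg/L.
Mass balance: 0.041·14.07 = 0.072·Cₑ + 14·0.0031.
Cₑ = (0.577 − 0.0434) / 0.072 = 7.41 mg/L.
Required removal = 1 − 7.41/13.2 = 43.86 %.

43.9 %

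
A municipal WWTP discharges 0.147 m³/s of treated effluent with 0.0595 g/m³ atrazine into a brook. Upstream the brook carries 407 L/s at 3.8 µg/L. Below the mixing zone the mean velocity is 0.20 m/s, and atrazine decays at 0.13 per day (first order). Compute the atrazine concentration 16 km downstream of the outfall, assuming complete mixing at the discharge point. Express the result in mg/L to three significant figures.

0.0165 mg/L

407 L/s = 0.407 m³/s.
3.8 µg/L = 0.0038 mg/L.
After complete mixing, C₀ = (0.147·0.0595 + 0.407·0.0038) / 0.554 = 0.01858 mg/L.
Travel time t = 1.6e+04 m / 0.20 m/s = 8e+04 s = 0.9259 d.
C = 0.01858·exp(−0.13·0.9259) = 0.01858·0.8866 = 0.01647 mg/L.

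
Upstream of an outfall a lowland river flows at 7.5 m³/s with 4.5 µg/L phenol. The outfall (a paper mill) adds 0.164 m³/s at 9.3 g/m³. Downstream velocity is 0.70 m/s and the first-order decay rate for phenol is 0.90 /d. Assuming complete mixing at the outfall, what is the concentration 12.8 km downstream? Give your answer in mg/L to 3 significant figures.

0.168 mg/L

4.5 µg/L = 0.0045 mg/L.
After complete mixing, C₀ = (0.164·9.3 + 7.5·0.0045) / 7.664 = 0.2034 mg/L.
Travel time t = 1.28e+04 m / 0.70 m/s = 1.829e+04 s = 0.2116 d.
C = 0.2034·exp(−0.90·0.2116) = 0.2034·0.8266 = 0.1681 mg/L.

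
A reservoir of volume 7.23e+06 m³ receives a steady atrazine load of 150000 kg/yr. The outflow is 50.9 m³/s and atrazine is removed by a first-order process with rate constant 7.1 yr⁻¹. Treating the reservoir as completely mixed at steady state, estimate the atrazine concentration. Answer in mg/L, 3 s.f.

Outflow Q = 50.9 m³/s × 3.156e+07 s/yr = 1.606e+09 m³/yr.
Steady-state CSTR mass balance: W = Q·C + k·V·C, so C = W/(Q + kV).
Q + kV = 1.606e+09 + 7.1·7.23e+06 = 1.658e+09 m³/yr.
C = 150000/1.658e+09 = 9.049e-05 kg/m³ = 0.09049 mg/L.

0.0905 mg/L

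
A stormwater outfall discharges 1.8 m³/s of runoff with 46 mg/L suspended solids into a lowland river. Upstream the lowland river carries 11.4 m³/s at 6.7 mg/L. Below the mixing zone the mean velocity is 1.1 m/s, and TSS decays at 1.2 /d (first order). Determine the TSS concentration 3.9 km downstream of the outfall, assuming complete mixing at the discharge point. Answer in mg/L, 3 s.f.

11.5 mg/L

After complete mixing, C₀ = (1.8·46 + 11.4·6.7) / 13.2 = 12.06 mg/L.
Travel time t = 3900 m / 1.1 m/s = 3545 s = 0.04104 d.
C = 12.06·exp(−1.2·0.04104) = 12.06·0.952 = 11.48 mg/L.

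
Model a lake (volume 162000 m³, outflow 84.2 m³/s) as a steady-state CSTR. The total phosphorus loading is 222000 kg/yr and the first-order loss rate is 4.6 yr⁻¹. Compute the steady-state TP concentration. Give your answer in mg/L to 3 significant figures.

Outflow Q = 84.2 m³/s × 3.156e+07 s/yr = 2.657e+09 m³/yr.
Steady-state CSTR mass balance: W = Q·C + k·V·C, so C = W/(Q + kV).
Q + kV = 2.657e+09 + 4.6·162000 = 2.658e+09 m³/yr.
C = 222000/2.658e+09 = 8.352e-05 kg/m³ = 0.08352 mg/L.

0.0835 mg/L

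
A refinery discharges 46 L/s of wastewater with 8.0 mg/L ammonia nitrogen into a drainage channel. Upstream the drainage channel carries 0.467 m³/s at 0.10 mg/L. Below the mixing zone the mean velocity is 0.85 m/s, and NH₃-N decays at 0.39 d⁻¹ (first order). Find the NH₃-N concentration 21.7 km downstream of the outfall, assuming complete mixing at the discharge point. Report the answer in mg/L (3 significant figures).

0.720 mg/L

46 L/s = 0.046 m³/s.
After complete mixing, C₀ = (0.046·8 + 0.467·0.1) / 0.513 = 0.8084 mg/L.
Travel time t = 2.17e+04 m / 0.85 m/s = 2.553e+04 s = 0.2955 d.
C = 0.8084·exp(−0.39·0.2955) = 0.8084·0.8912 = 0.7204 mg/L.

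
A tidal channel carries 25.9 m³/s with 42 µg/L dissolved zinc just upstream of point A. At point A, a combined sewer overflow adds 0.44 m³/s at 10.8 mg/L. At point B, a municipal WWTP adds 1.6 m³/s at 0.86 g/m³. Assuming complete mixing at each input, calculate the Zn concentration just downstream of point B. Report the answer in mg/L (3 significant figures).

42 µg/L = 0.042 mg/L.
After input A: C = (25.9·0.042 + 0.44·10.8) / 26.34 = 0.2217 mg/L.
After input B: C = (26.34·0.2217 + 1.6·0.86) / 27.94 = 0.2583 mg/L.

0.258 mg/L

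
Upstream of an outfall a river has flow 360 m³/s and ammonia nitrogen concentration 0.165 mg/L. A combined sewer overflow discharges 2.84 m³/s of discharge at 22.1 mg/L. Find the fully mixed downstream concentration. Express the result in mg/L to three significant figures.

0.337 mg/L

Conservation of mass across the mixing zone: C = (2.84·22.1 + 360·0.165) / (2.84 + 360) = 122.2/362.8 = 0.3367 mg/L.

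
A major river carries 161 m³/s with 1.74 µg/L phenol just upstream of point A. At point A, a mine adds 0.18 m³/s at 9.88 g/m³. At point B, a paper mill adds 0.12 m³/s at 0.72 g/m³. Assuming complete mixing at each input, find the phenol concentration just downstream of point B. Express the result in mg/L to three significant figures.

0.0133 mg/L

1.74 µg/L = 0.00174 mg/L.
After input A: C = (161·0.00174 + 0.18·9.88) / 161.2 = 0.01277 mg/L.
After input B: C = (161.2·0.01277 + 0.12·0.72) / 161.3 = 0.0133 mg/L.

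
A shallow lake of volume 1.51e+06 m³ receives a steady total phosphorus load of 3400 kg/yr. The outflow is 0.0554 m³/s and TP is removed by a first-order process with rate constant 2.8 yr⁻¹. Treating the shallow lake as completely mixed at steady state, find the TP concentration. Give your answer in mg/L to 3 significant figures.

Outflow Q = 0.0554 m³/s × 3.156e+07 s/yr = 1.748e+06 m³/yr.
Steady-state CSTR mass balance: W = Q·C + k·V·C, so C = W/(Q + kV).
Q + kV = 1.748e+06 + 2.8·1.51e+06 = 5.976e+06 m³/yr.
C = 3400/5.976e+06 = 0.0005689 kg/m³ = 0.5689 mg/L.

0.569 mg/L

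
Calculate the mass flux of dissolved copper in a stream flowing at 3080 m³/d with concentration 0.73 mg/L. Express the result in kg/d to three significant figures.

3080 m³/d = 0.03565 m³/s.
Mass flux = Q·C = 0.03565 m³/s × 0.73 g/m³ = 0.02602 g/s.
= 0.02602 g/s × 86.4 = 2.248 kg/d.

2.25 kg/d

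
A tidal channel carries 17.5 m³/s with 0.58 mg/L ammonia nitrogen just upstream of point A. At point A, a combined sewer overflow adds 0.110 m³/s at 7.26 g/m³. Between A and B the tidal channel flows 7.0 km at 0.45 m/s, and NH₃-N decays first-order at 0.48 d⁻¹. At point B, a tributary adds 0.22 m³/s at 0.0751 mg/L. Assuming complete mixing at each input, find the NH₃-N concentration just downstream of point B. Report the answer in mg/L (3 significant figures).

0.564 mg/L

After input A: C = (17.5·0.58 + 0.11·7.26) / 17.61 = 0.6217 mg/L.
Over the 7.0 km reach to input B (t = 1.556e+04 s = 0.18 d), decay gives C = 0.6217·exp(−0.48·0.18) = 0.5703 mg/L.
After input B: C = (17.61·0.5703 + 0.22·0.0751) / 17.83 = 0.5641 mg/L.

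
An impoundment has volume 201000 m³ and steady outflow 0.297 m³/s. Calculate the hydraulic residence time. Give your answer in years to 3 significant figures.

Q = 0.297 m³/s × 3.156e+07 s/yr = 9.373e+06 m³/yr.
Hydraulic residence time τ = V/Q = 201000/9.373e+06 = 0.02145 yr.

0.0214 yr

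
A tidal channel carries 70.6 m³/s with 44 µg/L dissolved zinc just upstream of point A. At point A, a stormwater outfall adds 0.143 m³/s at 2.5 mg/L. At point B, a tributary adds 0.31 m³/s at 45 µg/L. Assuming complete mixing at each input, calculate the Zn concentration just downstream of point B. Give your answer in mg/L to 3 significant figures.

44 µg/L = 0.044 mg/L.
After input A: C = (70.6·0.044 + 0.143·2.5) / 70.74 = 0.04896 mg/L.
45 µg/L = 0.045 mg/L.
After input B: C = (70.74·0.04896 + 0.31·0.045) / 71.05 = 0.04895 mg/L.

0.0489 mg/L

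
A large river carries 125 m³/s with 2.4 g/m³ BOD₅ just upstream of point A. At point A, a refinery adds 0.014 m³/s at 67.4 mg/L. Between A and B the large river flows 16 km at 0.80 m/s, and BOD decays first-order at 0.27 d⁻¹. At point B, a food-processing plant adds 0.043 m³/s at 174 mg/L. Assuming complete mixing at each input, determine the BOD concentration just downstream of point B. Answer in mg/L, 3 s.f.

2.32 mg/L

After input A: C = (125·2.4 + 0.014·67.4) / 125 = 2.407 mg/L.
Over the 16 km reach to input B (t = 2e+04 s = 0.2315 d), decay gives C = 2.407·exp(−0.27·0.2315) = 2.261 mg/L.
After input B: C = (125·2.261 + 0.043·174) / 125.1 = 2.32 mg/L.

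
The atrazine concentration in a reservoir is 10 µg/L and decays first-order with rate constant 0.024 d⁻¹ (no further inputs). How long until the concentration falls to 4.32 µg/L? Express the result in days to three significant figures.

35.0 d

t = ln(C₀/C)/k = ln(10/4.32)/0.024 = 0.8393/0.024 = 34.97 d.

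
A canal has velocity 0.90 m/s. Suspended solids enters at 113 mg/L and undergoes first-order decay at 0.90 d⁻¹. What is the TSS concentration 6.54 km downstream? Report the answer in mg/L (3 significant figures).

105 mg/L

Travel time t = 6.54 km / 0.90 m/s = 6540/0.90 = 7267 s = 0.0841 d.
First-order decay: C = 113·exp(−0.90·0.0841) = 113·0.9271 = 104.8 mg/L.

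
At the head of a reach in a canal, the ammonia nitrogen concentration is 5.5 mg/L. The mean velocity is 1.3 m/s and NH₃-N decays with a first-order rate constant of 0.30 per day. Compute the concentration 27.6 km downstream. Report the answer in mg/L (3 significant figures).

5.11 mg/L

Travel time t = 27.6 km / 1.3 m/s = 2.76e+04/1.3 = 2.123e+04 s = 0.2457 d.
First-order decay: C = 5.5·exp(−0.30·0.2457) = 5.5·0.9289 = 5.109 mg/L.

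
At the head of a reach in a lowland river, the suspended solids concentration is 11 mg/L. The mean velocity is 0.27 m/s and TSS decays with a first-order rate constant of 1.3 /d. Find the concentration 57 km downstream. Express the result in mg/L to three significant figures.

Travel time t = 57 km / 0.27 m/s = 5.7e+04/0.27 = 2.111e+05 s = 2.443 d.
First-order decay: C = 11·exp(−1.3·2.443) = 11·0.04173 = 0.4591 mg/L.

0.459 mg/L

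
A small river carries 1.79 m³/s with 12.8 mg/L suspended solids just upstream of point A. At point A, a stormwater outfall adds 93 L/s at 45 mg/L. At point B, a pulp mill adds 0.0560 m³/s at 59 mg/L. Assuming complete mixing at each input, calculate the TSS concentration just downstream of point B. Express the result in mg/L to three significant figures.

15.7 mg/L

93 L/s = 0.093 m³/s.
After input A: C = (1.79·12.8 + 0.093·45) / 1.883 = 14.39 mg/L.
After input B: C = (1.883·14.39 + 0.056·59) / 1.939 = 15.68 mg/L.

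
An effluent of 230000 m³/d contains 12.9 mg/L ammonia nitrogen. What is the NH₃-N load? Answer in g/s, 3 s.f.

230000 m³/d = 2.662 m³/s.
Mass flux = Q·C = 2.662 m³/s × 12.9 g/m³ = 34.34 g/s.

34.3 g/s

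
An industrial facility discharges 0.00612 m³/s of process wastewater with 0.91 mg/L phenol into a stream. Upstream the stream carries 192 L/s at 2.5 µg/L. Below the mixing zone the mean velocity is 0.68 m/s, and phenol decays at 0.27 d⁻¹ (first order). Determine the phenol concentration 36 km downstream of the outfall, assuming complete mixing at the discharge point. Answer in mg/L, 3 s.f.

192 L/s = 0.192 m³/s.
2.5 µg/L = 0.0025 mg/L.
After complete mixing, C₀ = (0.00612·0.91 + 0.192·0.0025) / 0.1981 = 0.03053 mg/L.
Travel time t = 3.6e+04 m / 0.68 m/s = 5.294e+04 s = 0.6127 d.
C = 0.03053·exp(−0.27·0.6127) = 0.03053·0.8475 = 0.02588 mg/L.

0.0259 mg/L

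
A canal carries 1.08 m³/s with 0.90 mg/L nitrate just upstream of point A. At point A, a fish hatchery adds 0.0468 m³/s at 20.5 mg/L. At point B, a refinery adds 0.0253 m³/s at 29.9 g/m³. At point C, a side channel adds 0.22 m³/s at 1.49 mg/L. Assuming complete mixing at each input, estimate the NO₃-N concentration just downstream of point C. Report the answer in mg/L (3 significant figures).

After input A: C = (1.08·0.9 + 0.0468·20.5) / 1.127 = 1.714 mg/L.
After input B: C = (1.127·1.714 + 0.0253·29.9) / 1.152 = 2.333 mg/L.
After input C: C = (1.152·2.333 + 0.22·1.49) / 1.372 = 2.198 mg/L.

2.20 mg/L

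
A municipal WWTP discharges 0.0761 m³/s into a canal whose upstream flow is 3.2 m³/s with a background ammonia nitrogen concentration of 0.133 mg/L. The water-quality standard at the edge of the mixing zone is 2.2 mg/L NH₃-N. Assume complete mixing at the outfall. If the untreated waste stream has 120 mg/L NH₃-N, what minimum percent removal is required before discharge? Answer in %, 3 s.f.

25.7 %

Mass balance: 2.2·3.276 = 0.0761·Cₑ + 3.2·0.133.
Cₑ = (7.207 − 0.4256) / 0.0761 = 89.12 mg/L.
Required removal = 1 − 89.12/120 = 25.74 %.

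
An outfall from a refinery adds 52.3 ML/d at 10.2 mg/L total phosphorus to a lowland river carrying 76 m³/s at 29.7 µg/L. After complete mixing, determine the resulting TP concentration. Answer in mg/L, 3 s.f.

52.3 ML/d = 0.6053 m³/s.
29.7 µg/L = 0.0297 mg/L.
By mass balance at complete mixing, C = (0.6053·10.2 + 76·0.0297) / (0.6053 + 76) = 8.432/76.61 = 0.1101 mg/L.

0.110 mg/L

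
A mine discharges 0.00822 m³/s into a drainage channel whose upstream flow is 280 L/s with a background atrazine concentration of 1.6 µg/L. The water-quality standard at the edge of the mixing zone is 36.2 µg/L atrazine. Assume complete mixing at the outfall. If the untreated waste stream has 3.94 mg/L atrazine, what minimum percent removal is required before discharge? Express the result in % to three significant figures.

69.2 %

280 L/s = 0.28 m³/s.
1.6 µg/L = 0.0016 mg/L.
36.2 µg/L = 0.0362 mg/L.
Mass balance: 0.0362·0.2882 = 0.00822·Cₑ + 0.28·0.0016.
Cₑ = (0.01043 − 0.000448) / 0.00822 = 1.215 mg/L.
Required removal = 1 − 1.215/3.94 = 69.17 %.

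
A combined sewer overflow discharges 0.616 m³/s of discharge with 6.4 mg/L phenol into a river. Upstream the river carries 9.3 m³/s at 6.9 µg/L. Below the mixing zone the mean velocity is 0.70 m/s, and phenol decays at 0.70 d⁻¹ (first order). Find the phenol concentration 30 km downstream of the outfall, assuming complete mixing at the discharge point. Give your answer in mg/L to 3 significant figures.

0.286 mg/L

6.9 µg/L = 0.0069 mg/L.
After complete mixing, C₀ = (0.616·6.4 + 9.3·0.0069) / 9.916 = 0.4041 mg/L.
Travel time t = 3e+04 m / 0.70 m/s = 4.286e+04 s = 0.496 d.
C = 0.4041·exp(−0.70·0.496) = 0.4041·0.7066 = 0.2855 mg/L.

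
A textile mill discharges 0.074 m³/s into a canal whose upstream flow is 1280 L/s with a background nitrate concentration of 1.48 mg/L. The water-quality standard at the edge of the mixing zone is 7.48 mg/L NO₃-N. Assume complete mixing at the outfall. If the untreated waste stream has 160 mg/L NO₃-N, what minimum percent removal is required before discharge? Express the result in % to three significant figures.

1280 L/s = 1.28 m³/s.
Mass balance: 7.48·1.354 = 0.074·Cₑ + 1.28·1.48.
Cₑ = (10.13 − 1.894) / 0.074 = 111.3 mg/L.
Required removal = 1 − 111.3/160 = 30.46 %.

30.5 %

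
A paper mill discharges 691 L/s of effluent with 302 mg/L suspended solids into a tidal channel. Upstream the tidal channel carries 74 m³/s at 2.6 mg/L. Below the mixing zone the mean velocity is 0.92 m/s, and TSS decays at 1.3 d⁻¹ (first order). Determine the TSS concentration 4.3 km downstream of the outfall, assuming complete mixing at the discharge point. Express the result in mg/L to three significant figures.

691 L/s = 0.691 m³/s.
After complete mixing, C₀ = (0.691·302 + 74·2.6) / 74.69 = 5.37 mg/L.
Travel time t = 4300 m / 0.92 m/s = 4674 s = 0.0541 d.
C = 5.37·exp(−1.3·0.0541) = 5.37·0.9321 = 5.005 mg/L.

5.01 mg/L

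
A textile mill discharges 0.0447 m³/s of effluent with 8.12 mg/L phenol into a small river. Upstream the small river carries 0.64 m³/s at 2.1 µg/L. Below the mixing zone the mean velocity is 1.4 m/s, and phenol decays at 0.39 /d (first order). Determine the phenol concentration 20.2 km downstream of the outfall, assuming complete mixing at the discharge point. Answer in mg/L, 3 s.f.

0.499 mg/L

2.1 µg/L = 0.0021 mg/L.
After complete mixing, C₀ = (0.0447·8.12 + 0.64·0.0021) / 0.6847 = 0.5321 mg/L.
Travel time t = 2.02e+04 m / 1.4 m/s = 1.443e+04 s = 0.167 d.
C = 0.5321·exp(−0.39·0.167) = 0.5321·0.9369 = 0.4985 mg/L.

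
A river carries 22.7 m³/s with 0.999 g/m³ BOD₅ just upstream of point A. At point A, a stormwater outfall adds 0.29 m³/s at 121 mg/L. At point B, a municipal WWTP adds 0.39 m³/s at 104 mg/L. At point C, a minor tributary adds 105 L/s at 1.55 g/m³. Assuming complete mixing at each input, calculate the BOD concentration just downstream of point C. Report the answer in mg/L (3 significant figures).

4.19 mg/L

After input A: C = (22.7·0.999 + 0.29·121) / 22.99 = 2.513 mg/L.
After input B: C = (22.99·2.513 + 0.39·104) / 23.38 = 4.206 mg/L.
105 L/s = 0.105 m³/s.
After input C: C = (23.38·4.206 + 0.105·1.55) / 23.48 = 4.194 mg/L.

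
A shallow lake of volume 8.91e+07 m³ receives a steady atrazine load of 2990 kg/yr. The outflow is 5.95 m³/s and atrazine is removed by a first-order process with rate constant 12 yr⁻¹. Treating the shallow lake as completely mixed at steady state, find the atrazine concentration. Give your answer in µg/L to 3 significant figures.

Outflow Q = 5.95 m³/s × 3.156e+07 s/yr = 1.878e+08 m³/yr.
Steady-state CSTR mass balance: W = Q·C + k·V·C, so C = W/(Q + kV).
Q + kV = 1.878e+08 + 12·8.91e+07 = 1.257e+09 m³/yr.
C = 2990/1.257e+09 = 2.379e-06 kg/m³ = 0.002379 mg/L = 2.379 µg/L.

2.38 µg/L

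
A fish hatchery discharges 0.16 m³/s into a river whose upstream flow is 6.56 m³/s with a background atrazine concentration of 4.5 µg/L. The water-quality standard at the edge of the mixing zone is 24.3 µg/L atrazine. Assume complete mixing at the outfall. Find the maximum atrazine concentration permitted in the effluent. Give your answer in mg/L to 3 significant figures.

4.5 µg/L = 0.0045 mg/L.
24.3 µg/L = 0.0243 mg/L.
Mass balance: 0.0243·6.72 = 0.16·Cₑ + 6.56·0.0045.
Cₑ = (0.1633 − 0.02952) / 0.16 = 0.8361 mg/L.

0.836 mg/L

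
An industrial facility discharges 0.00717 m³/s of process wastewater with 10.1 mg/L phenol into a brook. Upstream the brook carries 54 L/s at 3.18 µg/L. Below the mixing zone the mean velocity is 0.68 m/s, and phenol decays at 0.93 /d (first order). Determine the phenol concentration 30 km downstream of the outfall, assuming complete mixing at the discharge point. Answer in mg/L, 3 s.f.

54 L/s = 0.054 m³/s.
3.18 µg/L = 0.00318 mg/L.
After complete mixing, C₀ = (0.00717·10.1 + 0.054·0.00318) / 0.06117 = 1.187 mg/L.
Travel time t = 3e+04 m / 0.68 m/s = 4.412e+04 s = 0.5106 d.
C = 1.187·exp(−0.93·0.5106) = 1.187·0.622 = 0.7381 mg/L.

0.738 mg/L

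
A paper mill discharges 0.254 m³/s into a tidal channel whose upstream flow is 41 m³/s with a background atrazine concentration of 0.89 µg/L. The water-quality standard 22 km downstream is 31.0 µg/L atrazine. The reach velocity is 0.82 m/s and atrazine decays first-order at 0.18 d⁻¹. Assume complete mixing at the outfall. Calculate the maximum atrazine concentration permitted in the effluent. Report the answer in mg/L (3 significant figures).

0.89 µg/L = 0.00089 mg/L.
31.0 µg/L = 0.031 mg/L.
Travel time to the compliance point: t = 2.2e+04/0.82 = 2.683e+04 s = 0.3105 d; decay factor exp(−0.18·0.3105) = 0.9456.
So the concentration just after mixing may be at most 0.031/0.9456 = 0.03278 mg/L.
Mass balance: 0.03278·41.25 = 0.254·Cₑ + 41·0.00089.
Cₑ = (1.352 − 0.03649) / 0.254 = 5.181 mg/L.

5.18 mg/L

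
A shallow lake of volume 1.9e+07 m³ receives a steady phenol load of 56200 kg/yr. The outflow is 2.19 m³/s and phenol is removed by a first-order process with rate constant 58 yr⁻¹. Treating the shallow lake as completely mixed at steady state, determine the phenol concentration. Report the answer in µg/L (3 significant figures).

48.0 µg/L

Outflow Q = 2.19 m³/s × 3.156e+07 s/yr = 6.911e+07 m³/yr.
Steady-state CSTR mass balance: W = Q·C + k·V·C, so C = W/(Q + kV).
Q + kV = 6.911e+07 + 58·1.9e+07 = 1.171e+09 m³/yr.
C = 56200/1.171e+09 = 4.799e-05 kg/m³ = 0.04799 mg/L = 47.99 µg/L.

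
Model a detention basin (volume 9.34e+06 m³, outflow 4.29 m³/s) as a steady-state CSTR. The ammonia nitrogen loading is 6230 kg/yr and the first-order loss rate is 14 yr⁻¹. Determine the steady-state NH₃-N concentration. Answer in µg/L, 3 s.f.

23.4 µg/L

Outflow Q = 4.29 m³/s × 3.156e+07 s/yr = 1.354e+08 m³/yr.
Steady-state CSTR mass balance: W = Q·C + k·V·C, so C = W/(Q + kV).
Q + kV = 1.354e+08 + 14·9.34e+06 = 2.661e+08 m³/yr.
C = 6230/2.661e+08 = 2.341e-05 kg/m³ = 0.02341 mg/L = 23.41 µg/L.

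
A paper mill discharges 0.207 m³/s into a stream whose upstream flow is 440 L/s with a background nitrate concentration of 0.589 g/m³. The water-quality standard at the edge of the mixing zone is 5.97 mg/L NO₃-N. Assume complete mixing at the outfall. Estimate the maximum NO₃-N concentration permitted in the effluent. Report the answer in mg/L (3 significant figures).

17.4 mg/L

440 L/s = 0.44 m³/s.
Mass balance: 5.97·0.647 = 0.207·Cₑ + 0.44·0.589.
Cₑ = (3.863 − 0.2592) / 0.207 = 17.41 mg/L.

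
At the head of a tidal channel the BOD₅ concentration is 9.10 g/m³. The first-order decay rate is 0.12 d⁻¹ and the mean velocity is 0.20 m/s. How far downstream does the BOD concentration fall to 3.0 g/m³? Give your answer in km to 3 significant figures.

From C = C₀·e^(−kt), t = ln(C₀/C)/k = ln(9.10/3.0)/0.12 = 1.11/0.12 = 9.247 d.
Distance = v·t = 0.20 m/s × 7.99e+05 s = 1.598e+05 m = 159.8 km.

160 km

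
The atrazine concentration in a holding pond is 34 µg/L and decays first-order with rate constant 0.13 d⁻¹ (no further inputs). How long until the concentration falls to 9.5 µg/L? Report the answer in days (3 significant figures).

9.81 d

t = ln(C₀/C)/k = ln(34/9.5)/0.13 = 1.275/0.13 = 9.808 d.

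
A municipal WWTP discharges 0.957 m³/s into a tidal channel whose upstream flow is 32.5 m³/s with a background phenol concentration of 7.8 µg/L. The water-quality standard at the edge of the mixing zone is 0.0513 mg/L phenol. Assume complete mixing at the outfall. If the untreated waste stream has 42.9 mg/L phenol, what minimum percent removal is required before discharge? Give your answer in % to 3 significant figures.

96.4 %

7.8 µg/L = 0.0078 mg/L.
Mass balance: 0.0513·33.46 = 0.957·Cₑ + 32.5·0.0078.
Cₑ = (1.716 − 0.2535) / 0.957 = 1.529 mg/L.
Required removal = 1 − 1.529/42.9 = 96.44 %.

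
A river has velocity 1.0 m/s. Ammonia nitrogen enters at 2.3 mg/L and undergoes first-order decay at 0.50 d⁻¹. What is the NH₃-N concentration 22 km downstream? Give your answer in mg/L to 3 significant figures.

2.03 mg/L

Travel time t = 22 km / 1.0 m/s = 2.2e+04/1.0 = 2.2e+04 s = 0.2546 d.
First-order decay: C = 2.3·exp(−0.50·0.2546) = 2.3·0.8805 = 2.025 mg/L.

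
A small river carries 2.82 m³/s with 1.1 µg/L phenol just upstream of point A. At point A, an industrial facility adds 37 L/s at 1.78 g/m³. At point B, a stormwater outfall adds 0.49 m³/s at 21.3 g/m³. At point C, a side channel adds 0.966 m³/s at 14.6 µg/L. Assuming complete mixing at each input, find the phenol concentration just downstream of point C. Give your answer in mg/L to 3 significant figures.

2.44 mg/L

1.1 µg/L = 0.0011 mg/L.
37 L/s = 0.037 m³/s.
After input A: C = (2.82·0.0011 + 0.037·1.78) / 2.857 = 0.02414 mg/L.
After input B: C = (2.857·0.02414 + 0.49·21.3) / 3.347 = 3.139 mg/L.
14.6 µg/L = 0.0146 mg/L.
After input C: C = (3.347·3.139 + 0.966·0.0146) / 4.313 = 2.439 mg/L.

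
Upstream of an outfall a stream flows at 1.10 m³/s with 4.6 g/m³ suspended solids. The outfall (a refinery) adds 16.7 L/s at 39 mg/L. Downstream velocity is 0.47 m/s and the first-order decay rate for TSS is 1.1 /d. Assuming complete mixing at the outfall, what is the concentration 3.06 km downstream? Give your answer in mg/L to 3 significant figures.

16.7 L/s = 0.0167 m³/s.
After complete mixing, C₀ = (0.0167·39 + 1.1·4.6) / 1.117 = 5.114 mg/L.
Travel time t = 3060 m / 0.47 m/s = 6511 s = 0.07535 d.
C = 5.114·exp(−1.1·0.07535) = 5.114·0.9205 = 4.708 mg/L.

4.71 mg/L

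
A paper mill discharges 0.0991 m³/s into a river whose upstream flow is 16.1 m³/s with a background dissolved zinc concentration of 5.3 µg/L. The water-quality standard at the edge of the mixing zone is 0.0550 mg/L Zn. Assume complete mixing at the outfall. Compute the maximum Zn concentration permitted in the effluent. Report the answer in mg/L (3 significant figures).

5.3 µg/L = 0.0053 mg/L.
Mass balance: 0.055·16.2 = 0.0991·Cₑ + 16.1·0.0053.
Cₑ = (0.891 − 0.08533) / 0.0991 = 8.129 mg/L.

8.13 mg/L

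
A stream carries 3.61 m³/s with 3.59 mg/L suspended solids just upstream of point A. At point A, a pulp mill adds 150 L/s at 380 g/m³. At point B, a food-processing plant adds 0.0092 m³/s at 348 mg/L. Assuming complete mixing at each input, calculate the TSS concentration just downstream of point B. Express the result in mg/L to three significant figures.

150 L/s = 0.15 m³/s.
After input A: C = (3.61·3.59 + 0.15·380) / 3.76 = 18.61 mg/L.
After input B: C = (3.76·18.61 + 0.0092·348) / 3.769 = 19.41 mg/L.

19.4 mg/L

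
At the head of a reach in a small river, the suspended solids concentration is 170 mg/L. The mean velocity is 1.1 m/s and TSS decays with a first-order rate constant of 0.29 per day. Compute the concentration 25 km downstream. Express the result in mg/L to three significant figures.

Travel time t = 25 km / 1.1 m/s = 2.5e+04/1.1 = 2.273e+04 s = 0.263 d.
First-order decay: C = 170·exp(−0.29·0.263) = 170·0.9266 = 157.5 mg/L.

158 mg/L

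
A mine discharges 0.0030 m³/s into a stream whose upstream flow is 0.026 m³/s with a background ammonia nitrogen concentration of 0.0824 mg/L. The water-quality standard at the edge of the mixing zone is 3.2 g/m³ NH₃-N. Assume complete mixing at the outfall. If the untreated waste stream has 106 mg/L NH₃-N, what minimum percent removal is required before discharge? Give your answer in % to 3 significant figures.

Mass balance: 3.2·0.029 = 0.003·Cₑ + 0.026·0.0824.
Cₑ = (0.0928 − 0.002142) / 0.003 = 30.22 mg/L.
Required removal = 1 − 30.22/106 = 71.49 %.

71.5 %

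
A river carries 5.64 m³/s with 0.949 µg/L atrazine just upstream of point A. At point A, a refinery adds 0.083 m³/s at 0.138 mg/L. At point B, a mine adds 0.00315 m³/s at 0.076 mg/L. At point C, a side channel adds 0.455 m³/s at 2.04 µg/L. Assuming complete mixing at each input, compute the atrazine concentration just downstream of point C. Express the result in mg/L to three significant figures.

0.00291 mg/L

0.949 µg/L = 0.000949 mg/L.
After input A: C = (5.64·0.000949 + 0.083·0.138) / 5.723 = 0.002937 mg/L.
After input B: C = (5.723·0.002937 + 0.00315·0.076) / 5.726 = 0.002977 mg/L.
2.04 µg/L = 0.00204 mg/L.
After input C: C = (5.726·0.002977 + 0.455·0.00204) / 6.181 = 0.002908 mg/L.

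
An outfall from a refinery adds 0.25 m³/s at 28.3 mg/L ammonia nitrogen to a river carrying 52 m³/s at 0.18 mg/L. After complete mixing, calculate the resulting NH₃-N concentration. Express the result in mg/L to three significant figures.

Conservation of mass across the mixing zone: C = (0.25·28.3 + 52·0.18) / (0.25 + 52) = 16.43/52.25 = 0.3145 mg/L.

0.315 mg/L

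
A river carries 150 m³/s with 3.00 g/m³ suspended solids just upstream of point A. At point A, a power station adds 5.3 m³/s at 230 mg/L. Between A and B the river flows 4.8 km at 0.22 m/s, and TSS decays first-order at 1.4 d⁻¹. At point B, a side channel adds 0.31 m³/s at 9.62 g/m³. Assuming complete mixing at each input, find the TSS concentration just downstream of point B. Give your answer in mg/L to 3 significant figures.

After input A: C = (150·3 + 5.3·230) / 155.3 = 10.75 mg/L.
Over the 4.8 km reach to input B (t = 2.182e+04 s = 0.2525 d), decay gives C = 10.75·exp(−1.4·0.2525) = 7.547 mg/L.
After input B: C = (155.3·7.547 + 0.31·9.62) / 155.6 = 7.551 mg/L.

7.55 mg/L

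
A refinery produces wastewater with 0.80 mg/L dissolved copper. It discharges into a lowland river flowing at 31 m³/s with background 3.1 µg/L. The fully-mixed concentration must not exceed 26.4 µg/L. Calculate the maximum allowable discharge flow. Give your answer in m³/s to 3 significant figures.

3.1 µg/L = 0.0031 mg/L.
26.4 µg/L = 0.0264 mg/L.
Mass balance at complete mixing: C_std·(Q_w + Q_r) = Q_w·C_e + Q_r·C_b.
Rearranging, Q_w = Q_r·(C_std − C_b)/(C_e − C_std) = 31·(0.0264 − 0.0031) / (0.8 − 0.0264) = 0.9337 m³/s.

0.934 m³/s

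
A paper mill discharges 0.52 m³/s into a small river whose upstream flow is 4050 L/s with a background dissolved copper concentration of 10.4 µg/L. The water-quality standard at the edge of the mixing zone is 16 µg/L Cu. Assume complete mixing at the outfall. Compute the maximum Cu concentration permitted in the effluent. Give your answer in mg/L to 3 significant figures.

4050 L/s = 4.05 m³/s.
10.4 µg/L = 0.0104 mg/L.
16 µg/L = 0.016 mg/L.
Mass balance: 0.016·4.57 = 0.52·Cₑ + 4.05·0.0104.
Cₑ = (0.07312 − 0.04212) / 0.52 = 0.05962 mg/L.

0.0596 mg/L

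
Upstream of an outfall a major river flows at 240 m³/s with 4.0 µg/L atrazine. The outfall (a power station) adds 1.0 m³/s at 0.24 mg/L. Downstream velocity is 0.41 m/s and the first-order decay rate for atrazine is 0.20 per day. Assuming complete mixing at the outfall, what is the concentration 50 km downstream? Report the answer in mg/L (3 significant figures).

4.0 µg/L = 0.004 mg/L.
After complete mixing, C₀ = (1·0.24 + 240·0.004) / 241 = 0.004979 mg/L.
Travel time t = 5e+04 m / 0.41 m/s = 1.22e+05 s = 1.411 d.
C = 0.004979·exp(−0.20·1.411) = 0.004979·0.7541 = 0.003755 mg/L.

0.00375 mg/L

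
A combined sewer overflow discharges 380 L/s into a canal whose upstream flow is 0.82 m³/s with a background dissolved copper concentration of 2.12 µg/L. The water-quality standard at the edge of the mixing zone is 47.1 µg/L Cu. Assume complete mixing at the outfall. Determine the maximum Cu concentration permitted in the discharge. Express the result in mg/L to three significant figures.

380 L/s = 0.38 m³/s.
2.12 µg/L = 0.00212 mg/L.
47.1 µg/L = 0.0471 mg/L.
Mass balance: 0.0471·1.2 = 0.38·Cₑ + 0.82·0.00212.
Cₑ = (0.05652 − 0.001738) / 0.38 = 0.1442 mg/L.

0.144 mg/L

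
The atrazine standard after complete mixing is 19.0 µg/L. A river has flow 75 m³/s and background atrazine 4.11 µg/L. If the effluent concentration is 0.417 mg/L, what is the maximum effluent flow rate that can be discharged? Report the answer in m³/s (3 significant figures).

4.11 µg/L = 0.00411 mg/L.
19.0 µg/L = 0.019 mg/L.
Mass balance at complete mixing: C_std·(Q_w + Q_r) = Q_w·C_e + Q_r·C_b.
Rearranging, Q_w = Q_r·(C_std − C_b)/(C_e − C_std) = 75·(0.019 − 0.00411) / (0.417 − 0.019) = 2.806 m³/s.

2.81 m³/s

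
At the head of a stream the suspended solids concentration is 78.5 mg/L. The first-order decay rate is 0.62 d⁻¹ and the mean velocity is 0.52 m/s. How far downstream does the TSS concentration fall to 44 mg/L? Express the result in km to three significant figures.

42.0 km

From C = C₀·e^(−kt), t = ln(C₀/C)/k = ln(78.5/44)/0.62 = 0.5789/0.62 = 0.9337 d.
Distance = v·t = 0.52 m/s × 8.067e+04 s = 4.195e+04 m = 41.95 km.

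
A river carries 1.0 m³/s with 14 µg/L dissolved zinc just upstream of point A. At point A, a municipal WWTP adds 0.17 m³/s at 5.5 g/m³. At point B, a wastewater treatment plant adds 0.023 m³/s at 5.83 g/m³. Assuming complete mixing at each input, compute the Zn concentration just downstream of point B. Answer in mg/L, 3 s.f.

14 µg/L = 0.014 mg/L.
After input A: C = (1·0.014 + 0.17·5.5) / 1.17 = 0.8111 mg/L.
After input B: C = (1.17·0.8111 + 0.023·5.83) / 1.193 = 0.9079 mg/L.

0.908 mg/L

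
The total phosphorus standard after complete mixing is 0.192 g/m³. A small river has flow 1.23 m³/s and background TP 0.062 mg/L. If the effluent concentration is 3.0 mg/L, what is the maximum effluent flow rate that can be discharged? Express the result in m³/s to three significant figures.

Mass balance at complete mixing: C_std·(Q_w + Q_r) = Q_w·C_e + Q_r·C_b.
Rearranging, Q_w = Q_r·(C_std − C_b)/(C_e − C_std) = 1.23·(0.192 − 0.062) / (3 − 0.192) = 0.05694 m³/s.

0.0569 m³/s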